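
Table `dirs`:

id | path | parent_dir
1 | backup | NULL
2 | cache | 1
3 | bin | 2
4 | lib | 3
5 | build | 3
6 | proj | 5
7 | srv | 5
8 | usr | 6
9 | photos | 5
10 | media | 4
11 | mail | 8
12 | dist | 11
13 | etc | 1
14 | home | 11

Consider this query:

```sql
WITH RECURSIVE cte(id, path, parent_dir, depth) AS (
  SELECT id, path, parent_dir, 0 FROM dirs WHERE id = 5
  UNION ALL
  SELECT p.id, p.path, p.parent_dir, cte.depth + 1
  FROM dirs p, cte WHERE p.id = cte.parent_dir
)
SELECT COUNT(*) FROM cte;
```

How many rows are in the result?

Base: id=5 (build), parent_dir=3, depth 0.
Iteration 1: join on id=3 -> bin (id 3, parent_dir=2, depth 1).
Iteration 2: join on id=2 -> cache (id 2, parent_dir=1, depth 2).
Iteration 3: join on id=1 -> backup (id 1, parent_dir=NULL, depth 3).
Iteration 4: parent_dir is NULL; no match; recursion stops.
Total rows emitted: 4.

4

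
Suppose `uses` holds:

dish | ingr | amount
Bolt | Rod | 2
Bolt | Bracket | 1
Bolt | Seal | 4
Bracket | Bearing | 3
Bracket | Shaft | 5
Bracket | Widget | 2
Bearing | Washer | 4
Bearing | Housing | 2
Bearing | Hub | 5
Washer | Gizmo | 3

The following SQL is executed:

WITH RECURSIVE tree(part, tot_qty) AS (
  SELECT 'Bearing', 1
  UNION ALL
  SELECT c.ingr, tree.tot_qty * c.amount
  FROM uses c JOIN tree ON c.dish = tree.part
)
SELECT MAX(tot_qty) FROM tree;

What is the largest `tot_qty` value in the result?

12

Base: (Bearing, tot_qty=1).
Iteration 1: components of {Bearing} -> Housing = 1*2 = 2, Hub = 1*5 = 5, Washer = 1*4 = 4.
Iteration 2: components of {Housing,Hub,Washer} -> Gizmo = 4*3 = 12.
Iteration 3: no further components; recursion stops.
tot_qty values: 1, 4, 2, 5, 12; the maximum is 12.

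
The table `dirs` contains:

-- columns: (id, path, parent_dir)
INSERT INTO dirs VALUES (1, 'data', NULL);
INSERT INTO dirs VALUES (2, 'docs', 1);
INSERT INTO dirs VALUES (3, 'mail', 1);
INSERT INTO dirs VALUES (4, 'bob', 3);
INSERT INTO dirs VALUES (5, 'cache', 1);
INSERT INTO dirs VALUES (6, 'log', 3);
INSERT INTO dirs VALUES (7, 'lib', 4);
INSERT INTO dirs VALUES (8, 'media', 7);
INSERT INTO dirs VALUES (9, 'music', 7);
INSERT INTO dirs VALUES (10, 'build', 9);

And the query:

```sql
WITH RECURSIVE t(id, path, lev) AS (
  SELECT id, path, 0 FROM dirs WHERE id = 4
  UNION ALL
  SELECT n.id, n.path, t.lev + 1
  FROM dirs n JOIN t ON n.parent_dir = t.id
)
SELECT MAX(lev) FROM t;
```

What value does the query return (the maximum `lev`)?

3

Base: id=4 (bob) at lev 0.
Iteration 1: rows with parent_dir in {4} -> lib (id 7, lev 1).
Iteration 2: rows with parent_dir in {7} -> media (id 8, lev 2), music (id 9, lev 2).
Iteration 3: rows with parent_dir in {8,9} -> build (id 10, lev 3).
Iteration 4: no rows with parent_dir in {10}; recursion stops.
lev values: 0, 1, 2, 2, 3; the maximum is 3.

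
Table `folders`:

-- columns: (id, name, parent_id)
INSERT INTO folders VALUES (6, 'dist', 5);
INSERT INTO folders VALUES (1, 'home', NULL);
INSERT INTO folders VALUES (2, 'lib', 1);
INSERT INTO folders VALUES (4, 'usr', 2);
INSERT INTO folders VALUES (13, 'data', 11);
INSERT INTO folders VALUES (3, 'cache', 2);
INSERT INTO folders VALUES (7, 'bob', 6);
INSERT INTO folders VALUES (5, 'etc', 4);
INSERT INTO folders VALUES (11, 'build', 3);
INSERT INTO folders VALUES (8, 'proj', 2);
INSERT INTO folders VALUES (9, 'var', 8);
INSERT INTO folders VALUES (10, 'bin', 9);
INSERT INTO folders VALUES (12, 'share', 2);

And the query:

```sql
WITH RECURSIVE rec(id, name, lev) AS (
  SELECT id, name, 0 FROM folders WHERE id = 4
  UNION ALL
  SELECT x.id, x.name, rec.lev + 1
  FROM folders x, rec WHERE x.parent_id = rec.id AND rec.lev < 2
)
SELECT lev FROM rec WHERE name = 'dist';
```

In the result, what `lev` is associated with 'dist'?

Base: id=4 (usr) at lev 0.
Iteration 1: rows with parent_id in {4} -> etc (id 5, lev 1).
Iteration 2: rows with parent_id in {5} -> dist (id 6, lev 2).
Iteration 3: lev < 2 fails for all current rows; recursion stops.

2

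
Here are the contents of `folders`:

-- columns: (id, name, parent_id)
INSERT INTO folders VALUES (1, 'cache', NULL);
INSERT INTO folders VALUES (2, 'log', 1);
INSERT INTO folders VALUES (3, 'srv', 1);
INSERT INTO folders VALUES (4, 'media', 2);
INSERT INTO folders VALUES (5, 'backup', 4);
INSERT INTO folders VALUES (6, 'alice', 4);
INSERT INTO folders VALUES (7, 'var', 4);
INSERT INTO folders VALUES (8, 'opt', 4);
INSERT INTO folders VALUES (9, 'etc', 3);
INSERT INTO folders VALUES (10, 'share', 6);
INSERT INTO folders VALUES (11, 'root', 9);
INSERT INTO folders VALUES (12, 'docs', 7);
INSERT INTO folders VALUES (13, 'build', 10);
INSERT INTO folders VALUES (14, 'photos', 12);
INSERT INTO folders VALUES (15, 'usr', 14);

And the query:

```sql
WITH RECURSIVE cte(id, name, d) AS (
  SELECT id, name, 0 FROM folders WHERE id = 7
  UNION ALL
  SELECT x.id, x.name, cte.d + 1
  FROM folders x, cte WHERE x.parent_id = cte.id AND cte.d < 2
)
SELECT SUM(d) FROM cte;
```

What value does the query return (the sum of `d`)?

3

Base: id=7 (var) at d 0.
Iteration 1: rows with parent_id in {7} -> docs (id 12, d 1).
Iteration 2: rows with parent_id in {12} -> photos (id 14, d 2).
Iteration 3: d < 2 fails for all current rows; recursion stops.
SUM(d) = 0 + 1 + 2 = 3.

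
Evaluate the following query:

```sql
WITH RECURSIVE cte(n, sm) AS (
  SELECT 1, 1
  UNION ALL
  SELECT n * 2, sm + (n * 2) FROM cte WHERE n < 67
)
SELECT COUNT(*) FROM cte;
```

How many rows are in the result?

Base: n=1, sm=1.
Iteration 1: 1 < 67 holds -> n = 1 * 2 = 2, sm = 1 + 2 = 3.
Iteration 2: 2 < 67 holds -> n = 2 * 2 = 4, sm = 3 + 4 = 7.
Iteration 3: 4 < 67 holds -> n = 4 * 2 = 8, sm = 7 + 8 = 15.
Iteration 4: 8 < 67 holds -> n = 8 * 2 = 16, sm = 15 + 16 = 31.
Iteration 5: 16 < 67 holds -> n = 16 * 2 = 32, sm = 31 + 32 = 63.
Iteration 6: 32 < 67 holds -> n = 32 * 2 = 64, sm = 63 + 64 = 127.
Iteration 7: 64 < 67 holds -> n = 64 * 2 = 128, sm = 127 + 128 = 255.
Iteration 8: 128 < 67 fails; recursion stops.
Total rows emitted: 8.

8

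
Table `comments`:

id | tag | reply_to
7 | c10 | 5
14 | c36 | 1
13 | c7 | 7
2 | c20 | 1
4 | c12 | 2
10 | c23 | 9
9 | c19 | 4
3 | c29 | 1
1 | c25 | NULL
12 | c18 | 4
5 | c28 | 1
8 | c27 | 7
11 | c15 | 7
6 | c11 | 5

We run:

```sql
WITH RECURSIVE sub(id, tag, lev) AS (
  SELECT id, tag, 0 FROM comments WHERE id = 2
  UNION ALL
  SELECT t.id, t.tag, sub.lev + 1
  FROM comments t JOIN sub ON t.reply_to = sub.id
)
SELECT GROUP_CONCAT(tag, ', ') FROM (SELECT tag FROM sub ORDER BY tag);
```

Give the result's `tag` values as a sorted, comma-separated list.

c12, c18, c19, c20, c23

Base: id=2 (c20) at lev 0.
Iteration 1: rows with reply_to in {2} -> c12 (id 4, lev 1).
Iteration 2: rows with reply_to in {4} -> c19 (id 9, lev 2), c18 (id 12, lev 2).
Iteration 3: rows with reply_to in {9,12} -> c23 (id 10, lev 3).
Iteration 4: no rows with reply_to in {10}; recursion stops.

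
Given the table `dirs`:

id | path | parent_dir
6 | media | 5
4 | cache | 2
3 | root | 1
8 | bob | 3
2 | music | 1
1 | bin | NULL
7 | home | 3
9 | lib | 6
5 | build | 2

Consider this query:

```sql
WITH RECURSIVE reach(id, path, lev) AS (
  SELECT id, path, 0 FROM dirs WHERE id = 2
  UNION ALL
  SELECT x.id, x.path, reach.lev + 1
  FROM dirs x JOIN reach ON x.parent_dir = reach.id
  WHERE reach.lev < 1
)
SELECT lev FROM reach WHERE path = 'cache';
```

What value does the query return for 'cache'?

Base: id=2 (music) at lev 0.
Iteration 1: rows with parent_dir in {2} -> cache (id 4, lev 1), build (id 5, lev 1).
Iteration 2: lev < 1 fails for all current rows; recursion stops.

1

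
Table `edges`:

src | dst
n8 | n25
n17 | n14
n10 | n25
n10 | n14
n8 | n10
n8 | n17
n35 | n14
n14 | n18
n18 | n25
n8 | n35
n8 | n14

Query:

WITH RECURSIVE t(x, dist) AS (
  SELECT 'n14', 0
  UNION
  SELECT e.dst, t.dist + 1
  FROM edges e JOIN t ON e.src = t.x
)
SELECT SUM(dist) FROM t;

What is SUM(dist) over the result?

Base: (n14, dist=0).
Iteration 1: edges from {n14} -> (n18, dist=1).
Iteration 2: edges from {n18} -> (n25, dist=2).
Iteration 3: no outgoing edges from {n25}; recursion stops.
SUM(dist) = 0 + 1 + 2 = 3.

3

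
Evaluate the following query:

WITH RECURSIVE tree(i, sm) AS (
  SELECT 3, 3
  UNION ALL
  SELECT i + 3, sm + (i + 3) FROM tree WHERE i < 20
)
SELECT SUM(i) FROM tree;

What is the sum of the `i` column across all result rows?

Base: i=3, sm=3.
Iteration 1: 3 < 20 holds -> i = 3 + 3 = 6, sm = 3 + 6 = 9.
Iteration 2: 6 < 20 holds -> i = 6 + 3 = 9, sm = 9 + 9 = 18.
Iteration 3: 9 < 20 holds -> i = 9 + 3 = 12, sm = 18 + 12 = 30.
Iteration 4: 12 < 20 holds -> i = 12 + 3 = 15, sm = 30 + 15 = 45.
Iteration 5: 15 < 20 holds -> i = 15 + 3 = 18, sm = 45 + 18 = 63.
Iteration 6: 18 < 20 holds -> i = 18 + 3 = 21, sm = 63 + 21 = 84.
Iteration 7: 21 < 20 fails; recursion stops.
SUM(i) = 3 + 6 + 9 + 12 + 15 + 18 + 21 = 84.

84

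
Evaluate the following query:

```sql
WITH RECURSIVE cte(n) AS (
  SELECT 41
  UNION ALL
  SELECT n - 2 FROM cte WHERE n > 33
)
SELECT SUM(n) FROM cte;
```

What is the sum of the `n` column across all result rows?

185

Base: n=41.
Iteration 1: 41 > 33 holds -> n = 41 - 2 = 39.
Iteration 2: 39 > 33 holds -> n = 39 - 2 = 37.
Iteration 3: 37 > 33 holds -> n = 37 - 2 = 35.
Iteration 4: 35 > 33 holds -> n = 35 - 2 = 33.
Iteration 5: 33 > 33 fails; recursion stops.
SUM(n) = 41 + 39 + 37 + 35 + 33 = 185.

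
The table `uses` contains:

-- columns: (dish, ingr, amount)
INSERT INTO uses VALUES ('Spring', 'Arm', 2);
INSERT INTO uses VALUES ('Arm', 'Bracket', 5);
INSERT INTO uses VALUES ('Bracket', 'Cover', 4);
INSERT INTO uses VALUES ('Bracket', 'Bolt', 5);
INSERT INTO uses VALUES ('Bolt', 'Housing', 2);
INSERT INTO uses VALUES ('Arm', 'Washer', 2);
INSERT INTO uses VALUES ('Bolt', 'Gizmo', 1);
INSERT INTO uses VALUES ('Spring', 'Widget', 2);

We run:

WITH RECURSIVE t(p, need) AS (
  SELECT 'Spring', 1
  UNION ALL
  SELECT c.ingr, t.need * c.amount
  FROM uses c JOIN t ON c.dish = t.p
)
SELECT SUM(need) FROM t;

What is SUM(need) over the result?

Base: (Spring, need=1).
Iteration 1: components of {Spring} -> Arm = 1*2 = 2, Widget = 1*2 = 2.
Iteration 2: components of {Arm,Widget} -> Bracket = 2*5 = 10, Washer = 2*2 = 4.
Iteration 3: components of {Bracket,Washer} -> Bolt = 10*5 = 50, Cover = 10*4 = 40.
Iteration 4: components of {Bolt,Cover} -> Gizmo = 50*1 = 50, Housing = 50*2 = 100.
Iteration 5: no further components; recursion stops.
SUM(need) = 1 + 2 + 2 + 10 + 4 + 40 + 50 + 100 + 50 = 259.

259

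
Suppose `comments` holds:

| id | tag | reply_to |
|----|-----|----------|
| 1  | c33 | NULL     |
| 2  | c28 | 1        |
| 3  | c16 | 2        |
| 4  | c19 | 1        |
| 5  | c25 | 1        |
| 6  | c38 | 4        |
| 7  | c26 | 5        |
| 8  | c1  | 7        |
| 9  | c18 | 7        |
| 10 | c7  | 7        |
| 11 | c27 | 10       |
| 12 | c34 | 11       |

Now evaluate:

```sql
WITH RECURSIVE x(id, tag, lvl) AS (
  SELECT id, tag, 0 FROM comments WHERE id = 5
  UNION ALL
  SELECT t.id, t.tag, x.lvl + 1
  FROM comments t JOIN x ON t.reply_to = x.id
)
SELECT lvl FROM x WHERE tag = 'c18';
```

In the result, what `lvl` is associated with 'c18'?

Base: id=5 (c25) at lvl 0.
Iteration 1: rows with reply_to in {5} -> c26 (id 7, lvl 1).
Iteration 2: rows with reply_to in {7} -> c1 (id 8, lvl 2), c18 (id 9, lvl 2), c7 (id 10, lvl 2).
Iteration 3: rows with reply_to in {8,9,10} -> c27 (id 11, lvl 3).
Iteration 4: rows with reply_to in {11} -> c34 (id 12, lvl 4).
Iteration 5: no rows with reply_to in {12}; recursion stops.

2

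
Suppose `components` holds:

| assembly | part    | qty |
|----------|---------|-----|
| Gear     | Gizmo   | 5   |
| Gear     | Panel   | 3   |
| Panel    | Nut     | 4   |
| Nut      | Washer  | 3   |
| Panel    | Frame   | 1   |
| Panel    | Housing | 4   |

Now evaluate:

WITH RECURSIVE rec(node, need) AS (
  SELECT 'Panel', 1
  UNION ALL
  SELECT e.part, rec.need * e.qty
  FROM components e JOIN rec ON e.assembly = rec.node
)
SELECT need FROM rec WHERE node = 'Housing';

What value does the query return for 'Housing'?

Base: (Panel, need=1).
Iteration 1: components of {Panel} -> Frame = 1*1 = 1, Housing = 1*4 = 4, Nut = 1*4 = 4.
Iteration 2: components of {Frame,Housing,Nut} -> Washer = 4*3 = 12.
Iteration 3: no further components; recursion stops.

4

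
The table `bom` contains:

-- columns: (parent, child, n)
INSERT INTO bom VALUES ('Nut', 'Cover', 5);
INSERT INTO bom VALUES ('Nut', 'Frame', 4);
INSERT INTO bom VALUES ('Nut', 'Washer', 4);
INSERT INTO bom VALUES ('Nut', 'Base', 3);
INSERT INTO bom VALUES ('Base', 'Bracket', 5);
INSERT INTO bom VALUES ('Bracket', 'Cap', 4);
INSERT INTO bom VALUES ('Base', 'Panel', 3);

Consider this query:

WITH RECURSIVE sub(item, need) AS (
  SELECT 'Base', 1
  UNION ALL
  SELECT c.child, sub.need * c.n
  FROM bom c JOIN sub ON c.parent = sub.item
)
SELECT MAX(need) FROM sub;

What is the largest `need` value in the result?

20

Base: (Base, need=1).
Iteration 1: components of {Base} -> Bracket = 1*5 = 5, Panel = 1*3 = 3.
Iteration 2: components of {Bracket,Panel} -> Cap = 5*4 = 20.
Iteration 3: no further components; recursion stops.
need values: 1, 5, 3, 20; the maximum is 20.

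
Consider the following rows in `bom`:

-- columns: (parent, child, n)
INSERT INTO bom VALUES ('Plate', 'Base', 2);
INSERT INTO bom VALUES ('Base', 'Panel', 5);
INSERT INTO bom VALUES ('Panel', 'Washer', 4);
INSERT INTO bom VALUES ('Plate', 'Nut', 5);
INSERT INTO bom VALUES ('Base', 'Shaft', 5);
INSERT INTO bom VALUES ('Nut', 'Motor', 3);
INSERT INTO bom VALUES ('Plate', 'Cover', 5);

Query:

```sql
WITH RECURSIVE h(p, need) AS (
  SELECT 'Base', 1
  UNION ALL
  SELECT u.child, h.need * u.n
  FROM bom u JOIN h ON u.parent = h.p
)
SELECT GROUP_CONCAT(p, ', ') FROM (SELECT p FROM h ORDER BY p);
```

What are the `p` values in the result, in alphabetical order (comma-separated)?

Base, Panel, Shaft, Washer

Base: (Base, need=1).
Iteration 1: components of {Base} -> Panel = 1*5 = 5, Shaft = 1*5 = 5.
Iteration 2: components of {Panel,Shaft} -> Washer = 5*4 = 20.
Iteration 3: no further components; recursion stops.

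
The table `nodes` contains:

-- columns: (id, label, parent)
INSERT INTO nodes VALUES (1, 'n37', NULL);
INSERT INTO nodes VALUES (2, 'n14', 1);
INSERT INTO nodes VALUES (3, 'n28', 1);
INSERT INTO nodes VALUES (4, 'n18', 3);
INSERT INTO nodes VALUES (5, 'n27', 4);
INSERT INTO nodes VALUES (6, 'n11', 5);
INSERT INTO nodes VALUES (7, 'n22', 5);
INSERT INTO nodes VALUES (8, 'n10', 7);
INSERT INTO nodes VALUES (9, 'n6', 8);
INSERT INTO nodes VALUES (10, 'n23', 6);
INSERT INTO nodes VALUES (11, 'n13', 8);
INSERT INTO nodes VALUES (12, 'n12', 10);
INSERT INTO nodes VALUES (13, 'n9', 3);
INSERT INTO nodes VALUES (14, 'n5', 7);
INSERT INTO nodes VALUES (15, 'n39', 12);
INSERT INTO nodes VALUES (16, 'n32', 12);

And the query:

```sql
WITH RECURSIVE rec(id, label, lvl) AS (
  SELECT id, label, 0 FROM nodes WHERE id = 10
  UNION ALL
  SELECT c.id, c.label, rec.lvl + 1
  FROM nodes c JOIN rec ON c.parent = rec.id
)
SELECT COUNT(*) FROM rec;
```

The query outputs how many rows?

Base: id=10 (n23) at lvl 0.
Iteration 1: rows with parent in {10} -> n12 (id 12, lvl 1).
Iteration 2: rows with parent in {12} -> n39 (id 15, lvl 2), n32 (id 16, lvl 2).
Iteration 3: no rows with parent in {15,16}; recursion stops.
Total rows emitted: 4.

4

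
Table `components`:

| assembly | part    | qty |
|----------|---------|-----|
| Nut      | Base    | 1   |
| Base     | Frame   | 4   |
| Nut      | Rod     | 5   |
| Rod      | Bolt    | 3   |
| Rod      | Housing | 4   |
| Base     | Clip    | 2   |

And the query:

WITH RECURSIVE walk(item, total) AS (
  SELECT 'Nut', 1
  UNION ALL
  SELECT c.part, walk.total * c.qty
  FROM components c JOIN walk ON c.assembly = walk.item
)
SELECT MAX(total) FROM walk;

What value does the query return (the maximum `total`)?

Base: (Nut, total=1).
Iteration 1: components of {Nut} -> Base = 1*1 = 1, Rod = 1*5 = 5.
Iteration 2: components of {Base,Rod} -> Bolt = 5*3 = 15, Clip = 1*2 = 2, Frame = 1*4 = 4, Housing = 5*4 = 20.
Iteration 3: no further components; recursion stops.
total values: 1, 1, 5, 2, 4, 15, 20; the maximum is 20.

20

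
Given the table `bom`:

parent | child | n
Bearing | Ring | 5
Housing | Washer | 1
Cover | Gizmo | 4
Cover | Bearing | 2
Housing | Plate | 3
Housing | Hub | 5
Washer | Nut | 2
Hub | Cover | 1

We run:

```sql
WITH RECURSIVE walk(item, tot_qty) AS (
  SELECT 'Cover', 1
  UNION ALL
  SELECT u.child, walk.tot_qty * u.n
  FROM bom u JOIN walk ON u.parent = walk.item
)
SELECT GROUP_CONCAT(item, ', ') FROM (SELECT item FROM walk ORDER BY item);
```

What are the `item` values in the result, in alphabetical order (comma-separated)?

Bearing, Cover, Gizmo, Ring

Base: (Cover, tot_qty=1).
Iteration 1: components of {Cover} -> Bearing = 1*2 = 2, Gizmo = 1*4 = 4.
Iteration 2: components of {Bearing,Gizmo} -> Ring = 2*5 = 10.
Iteration 3: no further components; recursion stops.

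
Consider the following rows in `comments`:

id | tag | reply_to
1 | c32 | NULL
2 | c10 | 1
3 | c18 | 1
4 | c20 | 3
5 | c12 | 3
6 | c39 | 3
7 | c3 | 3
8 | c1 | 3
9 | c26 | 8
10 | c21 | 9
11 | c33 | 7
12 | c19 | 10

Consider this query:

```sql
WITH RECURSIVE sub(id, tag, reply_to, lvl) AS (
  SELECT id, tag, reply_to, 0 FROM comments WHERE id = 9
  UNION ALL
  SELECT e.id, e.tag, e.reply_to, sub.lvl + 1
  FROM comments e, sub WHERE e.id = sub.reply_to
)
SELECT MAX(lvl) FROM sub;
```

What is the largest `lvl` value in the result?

Base: id=9 (c26), reply_to=8, lvl 0.
Iteration 1: join on id=8 -> c1 (id 8, reply_to=3, lvl 1).
Iteration 2: join on id=3 -> c18 (id 3, reply_to=1, lvl 2).
Iteration 3: join on id=1 -> c32 (id 1, reply_to=NULL, lvl 3).
Iteration 4: reply_to is NULL; no match; recursion stops.
lvl values: 0, 1, 2, 3; the maximum is 3.

3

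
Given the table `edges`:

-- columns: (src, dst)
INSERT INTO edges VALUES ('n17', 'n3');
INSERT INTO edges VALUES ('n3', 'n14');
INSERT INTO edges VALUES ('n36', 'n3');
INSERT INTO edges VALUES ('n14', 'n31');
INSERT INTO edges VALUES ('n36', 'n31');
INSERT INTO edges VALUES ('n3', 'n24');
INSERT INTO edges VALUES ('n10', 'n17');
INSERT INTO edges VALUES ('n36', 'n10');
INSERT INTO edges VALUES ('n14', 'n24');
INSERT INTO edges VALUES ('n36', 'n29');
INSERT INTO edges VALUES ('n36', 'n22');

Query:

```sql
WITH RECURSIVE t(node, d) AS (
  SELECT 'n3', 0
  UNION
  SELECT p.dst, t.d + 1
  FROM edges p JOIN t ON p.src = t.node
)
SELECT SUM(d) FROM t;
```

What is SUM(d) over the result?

6

Base: (n3, d=0).
Iteration 1: edges from {n3} -> (n14, d=1), (n24, d=1).
Iteration 2: edges from {n14,n24} -> (n24, d=2), (n31, d=2).
Iteration 3: no outgoing edges from {n24,n31}; recursion stops.
SUM(d) = 0 + 1 + 1 + 2 + 2 = 6.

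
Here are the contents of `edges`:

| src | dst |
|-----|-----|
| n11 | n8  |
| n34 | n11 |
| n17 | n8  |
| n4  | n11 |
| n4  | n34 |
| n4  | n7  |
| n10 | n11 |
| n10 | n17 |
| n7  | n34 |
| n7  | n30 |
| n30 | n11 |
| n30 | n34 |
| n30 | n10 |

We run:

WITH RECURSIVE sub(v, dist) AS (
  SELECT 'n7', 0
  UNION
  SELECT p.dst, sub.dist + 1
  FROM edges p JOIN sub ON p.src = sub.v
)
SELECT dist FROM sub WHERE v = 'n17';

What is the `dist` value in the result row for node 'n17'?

3

Base: (n7, dist=0).
Iteration 1: edges from {n7} -> (n30, dist=1), (n34, dist=1).
Iteration 2: edges from {n30,n34} -> (n10, dist=2), (n11, dist=2), (n34, dist=2). [UNION drops 1 duplicate row(s)]
Iteration 3: edges from {n10,n11,n34} -> (n11, dist=3), (n17, dist=3), (n8, dist=3). [UNION drops 1 duplicate row(s)]
Iteration 4: edges from {n11,n17,n8} -> (n8, dist=4). [UNION drops 1 duplicate row(s)]
Iteration 5: no outgoing edges from {n8}; recursion stops.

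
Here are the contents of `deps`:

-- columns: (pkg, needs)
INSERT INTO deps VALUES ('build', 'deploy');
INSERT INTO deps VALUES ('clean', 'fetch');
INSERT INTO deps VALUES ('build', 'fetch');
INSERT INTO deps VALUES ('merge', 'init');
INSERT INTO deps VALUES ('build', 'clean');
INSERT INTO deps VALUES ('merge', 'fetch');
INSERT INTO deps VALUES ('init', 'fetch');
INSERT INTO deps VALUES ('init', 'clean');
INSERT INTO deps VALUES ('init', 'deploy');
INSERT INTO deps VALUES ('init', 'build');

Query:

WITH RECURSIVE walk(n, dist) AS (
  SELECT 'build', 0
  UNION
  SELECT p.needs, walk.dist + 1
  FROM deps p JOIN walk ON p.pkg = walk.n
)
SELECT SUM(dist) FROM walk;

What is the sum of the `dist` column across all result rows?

Base: (build, dist=0).
Iteration 1: edges from {build} -> (clean, dist=1), (deploy, dist=1), (fetch, dist=1).
Iteration 2: edges from {clean,deploy,fetch} -> (fetch, dist=2).
Iteration 3: no outgoing edges from {fetch}; recursion stops.
SUM(dist) = 0 + 1 + 1 + 1 + 2 = 5.

5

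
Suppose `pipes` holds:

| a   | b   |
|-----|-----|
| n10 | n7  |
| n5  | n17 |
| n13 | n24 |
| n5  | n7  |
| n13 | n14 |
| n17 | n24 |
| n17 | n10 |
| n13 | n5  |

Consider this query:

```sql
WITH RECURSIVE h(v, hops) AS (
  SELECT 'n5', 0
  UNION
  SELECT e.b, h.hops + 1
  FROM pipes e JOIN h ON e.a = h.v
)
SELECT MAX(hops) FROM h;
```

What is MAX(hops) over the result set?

Base: (n5, hops=0).
Iteration 1: edges from {n5} -> (n17, hops=1), (n7, hops=1).
Iteration 2: edges from {n17,n7} -> (n10, hops=2), (n24, hops=2).
Iteration 3: edges from {n10,n24} -> (n7, hops=3).
Iteration 4: no outgoing edges from {n7}; recursion stops.
hops values: 0, 1, 1, 2, 2, 3; the maximum is 3.

3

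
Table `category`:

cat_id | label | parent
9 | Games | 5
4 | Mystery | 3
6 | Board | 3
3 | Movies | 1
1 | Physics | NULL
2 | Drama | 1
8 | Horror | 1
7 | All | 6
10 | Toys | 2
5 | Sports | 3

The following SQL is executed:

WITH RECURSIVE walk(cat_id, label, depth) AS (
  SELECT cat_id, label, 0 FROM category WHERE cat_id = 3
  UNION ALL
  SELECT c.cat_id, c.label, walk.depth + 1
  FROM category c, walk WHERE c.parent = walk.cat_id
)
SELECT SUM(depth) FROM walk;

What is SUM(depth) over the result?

7

Base: cat_id=3 (Movies) at depth 0.
Iteration 1: rows with parent in {3} -> Mystery (id 4, depth 1), Sports (id 5, depth 1), Board (id 6, depth 1).
Iteration 2: rows with parent in {4,5,6} -> All (id 7, depth 2), Games (id 9, depth 2).
Iteration 3: no rows with parent in {7,9}; recursion stops.
SUM(depth) = 0 + 1 + 1 + 1 + 2 + 2 = 7.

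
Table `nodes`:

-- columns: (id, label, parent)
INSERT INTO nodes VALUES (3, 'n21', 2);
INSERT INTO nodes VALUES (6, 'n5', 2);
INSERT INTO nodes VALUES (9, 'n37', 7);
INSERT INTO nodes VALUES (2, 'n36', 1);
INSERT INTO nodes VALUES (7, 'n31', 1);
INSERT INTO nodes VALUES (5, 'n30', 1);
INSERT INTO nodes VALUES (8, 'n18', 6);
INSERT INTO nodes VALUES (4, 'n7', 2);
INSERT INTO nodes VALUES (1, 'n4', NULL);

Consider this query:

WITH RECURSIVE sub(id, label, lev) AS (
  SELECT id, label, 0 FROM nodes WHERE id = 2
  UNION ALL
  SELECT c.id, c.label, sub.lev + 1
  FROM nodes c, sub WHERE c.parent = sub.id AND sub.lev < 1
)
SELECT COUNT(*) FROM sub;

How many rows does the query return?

4

Base: id=2 (n36) at lev 0.
Iteration 1: rows with parent in {2} -> n21 (id 3, lev 1), n7 (id 4, lev 1), n5 (id 6, lev 1).
Iteration 2: lev < 1 fails for all current rows; recursion stops.
Total rows emitted: 4.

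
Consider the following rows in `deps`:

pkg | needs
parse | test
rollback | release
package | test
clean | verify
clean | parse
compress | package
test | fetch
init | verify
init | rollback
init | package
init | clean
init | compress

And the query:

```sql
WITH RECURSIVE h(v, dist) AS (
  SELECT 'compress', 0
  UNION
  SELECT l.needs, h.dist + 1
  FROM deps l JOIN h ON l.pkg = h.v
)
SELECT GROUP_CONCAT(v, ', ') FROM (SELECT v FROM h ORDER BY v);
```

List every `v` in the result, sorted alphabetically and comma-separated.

Base: (compress, dist=0).
Iteration 1: edges from {compress} -> (package, dist=1).
Iteration 2: edges from {package} -> (test, dist=2).
Iteration 3: edges from {test} -> (fetch, dist=3).
Iteration 4: no outgoing edges from {fetch}; recursion stops.

compress, fetch, package, test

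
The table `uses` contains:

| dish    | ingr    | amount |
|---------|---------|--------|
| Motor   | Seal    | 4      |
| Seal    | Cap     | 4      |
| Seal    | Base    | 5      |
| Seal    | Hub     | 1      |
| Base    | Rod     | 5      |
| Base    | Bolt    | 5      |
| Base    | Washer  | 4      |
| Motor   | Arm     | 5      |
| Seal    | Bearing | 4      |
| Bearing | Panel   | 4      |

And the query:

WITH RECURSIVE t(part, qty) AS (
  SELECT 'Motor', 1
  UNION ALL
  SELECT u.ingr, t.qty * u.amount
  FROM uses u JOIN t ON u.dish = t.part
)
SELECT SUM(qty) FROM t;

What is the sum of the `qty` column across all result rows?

Base: (Motor, qty=1).
Iteration 1: components of {Motor} -> Arm = 1*5 = 5, Seal = 1*4 = 4.
Iteration 2: components of {Arm,Seal} -> Base = 4*5 = 20, Bearing = 4*4 = 16, Cap = 4*4 = 16, Hub = 4*1 = 4.
Iteration 3: components of {Base,Bearing,Cap,Hub} -> Bolt = 20*5 = 100, Panel = 16*4 = 64, Rod = 20*5 = 100, Washer = 20*4 = 80.
Iteration 4: no further components; recursion stops.
SUM(qty) = 1 + 4 + 5 + 16 + 20 + 4 + 16 + 100 + 100 + 80 + 64 = 410.

410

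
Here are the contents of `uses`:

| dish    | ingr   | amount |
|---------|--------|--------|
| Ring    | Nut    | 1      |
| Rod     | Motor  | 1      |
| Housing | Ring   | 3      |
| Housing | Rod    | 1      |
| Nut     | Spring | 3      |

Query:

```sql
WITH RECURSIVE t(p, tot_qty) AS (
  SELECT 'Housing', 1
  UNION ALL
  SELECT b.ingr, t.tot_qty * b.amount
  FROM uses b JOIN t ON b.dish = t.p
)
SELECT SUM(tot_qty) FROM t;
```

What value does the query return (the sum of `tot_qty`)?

18

Base: (Housing, tot_qty=1).
Iteration 1: components of {Housing} -> Ring = 1*3 = 3, Rod = 1*1 = 1.
Iteration 2: components of {Ring,Rod} -> Motor = 1*1 = 1, Nut = 3*1 = 3.
Iteration 3: components of {Motor,Nut} -> Spring = 3*3 = 9.
Iteration 4: no further components; recursion stops.
SUM(tot_qty) = 1 + 1 + 3 + 1 + 3 + 9 = 18.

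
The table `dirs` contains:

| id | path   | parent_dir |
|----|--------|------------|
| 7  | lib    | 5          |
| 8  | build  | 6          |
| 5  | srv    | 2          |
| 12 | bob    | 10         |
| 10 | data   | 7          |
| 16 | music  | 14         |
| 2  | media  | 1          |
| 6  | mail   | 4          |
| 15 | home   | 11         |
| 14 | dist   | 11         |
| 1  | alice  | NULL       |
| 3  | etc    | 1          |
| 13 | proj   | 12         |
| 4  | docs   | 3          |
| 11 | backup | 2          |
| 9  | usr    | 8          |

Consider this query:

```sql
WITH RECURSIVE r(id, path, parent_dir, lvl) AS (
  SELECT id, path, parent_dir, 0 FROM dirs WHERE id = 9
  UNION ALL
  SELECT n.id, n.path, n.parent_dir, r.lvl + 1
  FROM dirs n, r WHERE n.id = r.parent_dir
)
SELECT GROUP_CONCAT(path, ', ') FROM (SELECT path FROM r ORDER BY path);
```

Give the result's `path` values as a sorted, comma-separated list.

alice, build, docs, etc, mail, usr

Base: id=9 (usr), parent_dir=8, lvl 0.
Iteration 1: join on id=8 -> build (id 8, parent_dir=6, lvl 1).
Iteration 2: join on id=6 -> mail (id 6, parent_dir=4, lvl 2).
Iteration 3: join on id=4 -> docs (id 4, parent_dir=3, lvl 3).
Iteration 4: join on id=3 -> etc (id 3, parent_dir=1, lvl 4).
Iteration 5: join on id=1 -> alice (id 1, parent_dir=NULL, lvl 5).
Iteration 6: parent_dir is NULL; no match; recursion stops.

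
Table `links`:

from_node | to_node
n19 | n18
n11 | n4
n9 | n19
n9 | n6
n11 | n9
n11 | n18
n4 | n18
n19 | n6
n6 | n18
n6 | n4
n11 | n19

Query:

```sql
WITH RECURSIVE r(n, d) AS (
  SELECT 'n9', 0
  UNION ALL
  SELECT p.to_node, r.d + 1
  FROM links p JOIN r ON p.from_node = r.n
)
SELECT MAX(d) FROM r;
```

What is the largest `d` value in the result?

Base: (n9, d=0).
Iteration 1: edges from {n9} -> (n19, d=1), (n6, d=1).
Iteration 2: edges from {n19,n6} -> (n18, d=2) x2, (n4, d=2), (n6, d=2). [UNION ALL keeps all 4 new rows, including repeats]
Iteration 3: edges from {n18,n4,n6} -> (n18, d=3) x2, (n4, d=3). [UNION ALL keeps all 3 new rows, including repeats]
Iteration 4: edges from {n18,n4} -> (n18, d=4).
Iteration 5: no outgoing edges from {n18}; recursion stops.
d values: 0, 1, 1, 2, 2, 2, 2, 3, 3, 3, 4; the maximum is 4.

4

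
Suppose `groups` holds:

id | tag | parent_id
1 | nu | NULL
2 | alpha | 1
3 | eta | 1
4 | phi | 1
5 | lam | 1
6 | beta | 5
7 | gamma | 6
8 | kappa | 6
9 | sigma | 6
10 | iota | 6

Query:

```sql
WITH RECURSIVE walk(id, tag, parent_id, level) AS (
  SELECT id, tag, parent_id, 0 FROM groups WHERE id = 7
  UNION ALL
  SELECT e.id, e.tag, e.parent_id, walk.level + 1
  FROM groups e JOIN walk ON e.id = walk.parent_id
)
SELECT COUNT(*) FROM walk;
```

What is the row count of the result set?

4

Base: id=7 (gamma), parent_id=6, level 0.
Iteration 1: join on id=6 -> beta (id 6, parent_id=5, level 1).
Iteration 2: join on id=5 -> lam (id 5, parent_id=1, level 2).
Iteration 3: join on id=1 -> nu (id 1, parent_id=NULL, level 3).
Iteration 4: parent_id is NULL; no match; recursion stops.
Total rows emitted: 4.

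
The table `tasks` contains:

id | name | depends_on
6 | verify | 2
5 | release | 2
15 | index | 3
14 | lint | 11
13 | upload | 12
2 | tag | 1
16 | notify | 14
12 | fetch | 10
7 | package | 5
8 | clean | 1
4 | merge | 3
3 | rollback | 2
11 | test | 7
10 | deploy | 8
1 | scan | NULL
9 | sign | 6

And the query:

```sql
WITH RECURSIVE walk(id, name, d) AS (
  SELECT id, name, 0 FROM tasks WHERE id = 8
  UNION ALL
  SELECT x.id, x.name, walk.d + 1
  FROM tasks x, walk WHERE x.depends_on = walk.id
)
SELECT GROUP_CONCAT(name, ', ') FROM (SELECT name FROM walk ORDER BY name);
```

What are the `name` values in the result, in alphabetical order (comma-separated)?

clean, deploy, fetch, upload

Base: id=8 (clean) at d 0.
Iteration 1: rows with depends_on in {8} -> deploy (id 10, d 1).
Iteration 2: rows with depends_on in {10} -> fetch (id 12, d 2).
Iteration 3: rows with depends_on in {12} -> upload (id 13, d 3).
Iteration 4: no rows with depends_on in {13}; recursion stops.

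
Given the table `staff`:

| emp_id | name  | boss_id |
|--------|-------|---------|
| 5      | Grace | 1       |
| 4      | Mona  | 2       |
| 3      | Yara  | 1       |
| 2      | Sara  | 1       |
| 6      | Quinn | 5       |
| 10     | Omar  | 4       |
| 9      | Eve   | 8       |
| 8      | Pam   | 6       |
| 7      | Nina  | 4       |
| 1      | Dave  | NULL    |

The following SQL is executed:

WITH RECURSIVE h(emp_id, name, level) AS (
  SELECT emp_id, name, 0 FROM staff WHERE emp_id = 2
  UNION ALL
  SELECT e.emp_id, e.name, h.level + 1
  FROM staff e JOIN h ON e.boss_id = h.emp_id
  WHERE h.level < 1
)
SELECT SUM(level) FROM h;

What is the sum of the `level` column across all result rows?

Base: emp_id=2 (Sara) at level 0.
Iteration 1: rows with boss_id in {2} -> Mona (id 4, level 1).
Iteration 2: level < 1 fails for all current rows; recursion stops.
SUM(level) = 0 + 1 = 1.

1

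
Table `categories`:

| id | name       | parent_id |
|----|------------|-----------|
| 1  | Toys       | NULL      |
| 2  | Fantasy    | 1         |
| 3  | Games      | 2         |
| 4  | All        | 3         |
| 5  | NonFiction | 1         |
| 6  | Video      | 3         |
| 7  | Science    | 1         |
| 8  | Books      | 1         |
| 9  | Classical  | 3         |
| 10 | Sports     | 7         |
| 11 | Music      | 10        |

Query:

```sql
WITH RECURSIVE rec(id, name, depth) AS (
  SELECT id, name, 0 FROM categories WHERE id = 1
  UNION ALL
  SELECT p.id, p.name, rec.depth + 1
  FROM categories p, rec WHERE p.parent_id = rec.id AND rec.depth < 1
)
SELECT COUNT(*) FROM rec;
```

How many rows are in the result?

5

Base: id=1 (Toys) at depth 0.
Iteration 1: rows with parent_id in {1} -> Fantasy (id 2, depth 1), NonFiction (id 5, depth 1), Science (id 7, depth 1), Books (id 8, depth 1).
Iteration 2: depth < 1 fails for all current rows; recursion stops.
Total rows emitted: 5.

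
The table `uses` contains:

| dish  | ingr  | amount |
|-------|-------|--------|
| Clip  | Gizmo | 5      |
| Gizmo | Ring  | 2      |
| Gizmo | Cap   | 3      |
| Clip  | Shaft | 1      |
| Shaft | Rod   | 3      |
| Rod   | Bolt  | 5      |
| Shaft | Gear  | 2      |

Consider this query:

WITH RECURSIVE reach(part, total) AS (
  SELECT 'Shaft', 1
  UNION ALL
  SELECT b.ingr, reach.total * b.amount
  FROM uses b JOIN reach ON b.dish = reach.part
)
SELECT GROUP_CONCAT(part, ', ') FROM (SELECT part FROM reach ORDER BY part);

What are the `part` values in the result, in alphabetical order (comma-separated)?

Base: (Shaft, total=1).
Iteration 1: components of {Shaft} -> Gear = 1*2 = 2, Rod = 1*3 = 3.
Iteration 2: components of {Gear,Rod} -> Bolt = 3*5 = 15.
Iteration 3: no further components; recursion stops.

Bolt, Gear, Rod, Shaft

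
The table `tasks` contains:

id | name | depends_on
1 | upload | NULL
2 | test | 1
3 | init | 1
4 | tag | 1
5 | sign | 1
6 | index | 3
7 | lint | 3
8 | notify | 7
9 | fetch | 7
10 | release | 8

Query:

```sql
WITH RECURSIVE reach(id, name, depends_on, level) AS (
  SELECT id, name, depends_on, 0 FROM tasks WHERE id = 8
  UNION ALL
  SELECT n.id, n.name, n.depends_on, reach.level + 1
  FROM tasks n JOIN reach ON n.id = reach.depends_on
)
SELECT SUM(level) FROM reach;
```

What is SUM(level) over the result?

6

Base: id=8 (notify), depends_on=7, level 0.
Iteration 1: join on id=7 -> lint (id 7, depends_on=3, level 1).
Iteration 2: join on id=3 -> init (id 3, depends_on=1, level 2).
Iteration 3: join on id=1 -> upload (id 1, depends_on=NULL, level 3).
Iteration 4: depends_on is NULL; no match; recursion stops.
SUM(level) = 0 + 1 + 2 + 3 = 6.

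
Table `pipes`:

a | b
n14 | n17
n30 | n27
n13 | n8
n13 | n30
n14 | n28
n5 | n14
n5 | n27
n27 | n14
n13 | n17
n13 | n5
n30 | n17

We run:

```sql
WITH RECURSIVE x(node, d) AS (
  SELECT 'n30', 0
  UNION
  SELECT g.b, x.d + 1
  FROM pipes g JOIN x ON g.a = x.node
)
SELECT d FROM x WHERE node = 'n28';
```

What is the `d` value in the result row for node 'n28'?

3

Base: (n30, d=0).
Iteration 1: edges from {n30} -> (n17, d=1), (n27, d=1).
Iteration 2: edges from {n17,n27} -> (n14, d=2).
Iteration 3: edges from {n14} -> (n17, d=3), (n28, d=3).
Iteration 4: no outgoing edges from {n17,n28}; recursion stops.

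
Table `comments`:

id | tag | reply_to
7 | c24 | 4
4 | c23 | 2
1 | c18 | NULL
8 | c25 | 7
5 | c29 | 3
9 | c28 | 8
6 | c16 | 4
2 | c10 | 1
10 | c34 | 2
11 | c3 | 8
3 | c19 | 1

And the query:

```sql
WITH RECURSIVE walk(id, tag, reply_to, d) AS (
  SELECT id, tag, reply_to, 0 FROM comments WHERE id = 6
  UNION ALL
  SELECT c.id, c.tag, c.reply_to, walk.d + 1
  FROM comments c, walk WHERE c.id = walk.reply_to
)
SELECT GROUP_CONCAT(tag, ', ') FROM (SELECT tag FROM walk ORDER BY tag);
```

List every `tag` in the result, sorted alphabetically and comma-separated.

Base: id=6 (c16), reply_to=4, d 0.
Iteration 1: join on id=4 -> c23 (id 4, reply_to=2, d 1).
Iteration 2: join on id=2 -> c10 (id 2, reply_to=1, d 2).
Iteration 3: join on id=1 -> c18 (id 1, reply_to=NULL, d 3).
Iteration 4: reply_to is NULL; no match; recursion stops.

c10, c16, c18, c23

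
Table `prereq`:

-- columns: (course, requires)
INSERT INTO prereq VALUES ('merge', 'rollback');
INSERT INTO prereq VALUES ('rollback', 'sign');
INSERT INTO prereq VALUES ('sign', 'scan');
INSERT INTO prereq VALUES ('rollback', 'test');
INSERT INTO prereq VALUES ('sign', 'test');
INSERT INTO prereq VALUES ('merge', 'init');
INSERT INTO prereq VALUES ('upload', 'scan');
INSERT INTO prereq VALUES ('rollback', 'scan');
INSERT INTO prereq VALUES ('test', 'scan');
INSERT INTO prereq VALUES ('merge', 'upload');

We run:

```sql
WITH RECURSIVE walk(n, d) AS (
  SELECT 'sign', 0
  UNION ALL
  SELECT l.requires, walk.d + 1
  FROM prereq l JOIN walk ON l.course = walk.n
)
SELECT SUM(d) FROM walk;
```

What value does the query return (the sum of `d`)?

Base: (sign, d=0).
Iteration 1: edges from {sign} -> (scan, d=1), (test, d=1).
Iteration 2: edges from {scan,test} -> (scan, d=2).
Iteration 3: no outgoing edges from {scan}; recursion stops.
SUM(d) = 0 + 1 + 1 + 2 = 4.

4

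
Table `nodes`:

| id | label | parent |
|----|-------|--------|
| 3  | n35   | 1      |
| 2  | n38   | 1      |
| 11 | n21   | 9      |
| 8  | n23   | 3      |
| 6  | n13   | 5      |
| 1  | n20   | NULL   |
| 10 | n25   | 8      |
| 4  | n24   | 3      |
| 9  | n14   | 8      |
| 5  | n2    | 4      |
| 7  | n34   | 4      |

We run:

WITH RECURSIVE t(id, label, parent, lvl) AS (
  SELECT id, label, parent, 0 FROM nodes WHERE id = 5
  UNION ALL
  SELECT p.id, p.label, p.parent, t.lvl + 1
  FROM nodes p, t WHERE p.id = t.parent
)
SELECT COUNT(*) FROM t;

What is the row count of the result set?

Base: id=5 (n2), parent=4, lvl 0.
Iteration 1: join on id=4 -> n24 (id 4, parent=3, lvl 1).
Iteration 2: join on id=3 -> n35 (id 3, parent=1, lvl 2).
Iteration 3: join on id=1 -> n20 (id 1, parent=NULL, lvl 3).
Iteration 4: parent is NULL; no match; recursion stops.
Total rows emitted: 4.

4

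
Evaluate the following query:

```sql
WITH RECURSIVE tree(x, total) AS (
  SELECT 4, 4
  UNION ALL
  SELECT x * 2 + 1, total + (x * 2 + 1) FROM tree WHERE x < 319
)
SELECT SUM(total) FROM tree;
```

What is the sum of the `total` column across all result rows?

Base: x=4, total=4.
Iteration 1: 4 < 319 holds -> x = 4 * 2 + 1 = 9, total = 4 + 9 = 13.
Iteration 2: 9 < 319 holds -> x = 9 * 2 + 1 = 19, total = 13 + 19 = 32.
Iteration 3: 19 < 319 holds -> x = 19 * 2 + 1 = 39, total = 32 + 39 = 71.
Iteration 4: 39 < 319 holds -> x = 39 * 2 + 1 = 79, total = 71 + 79 = 150.
Iteration 5: 79 < 319 holds -> x = 79 * 2 + 1 = 159, total = 150 + 159 = 309.
Iteration 6: 159 < 319 holds -> x = 159 * 2 + 1 = 319, total = 309 + 319 = 628.
Iteration 7: 319 < 319 fails; recursion stops.
SUM(total) = 4 + 13 + 32 + 71 + 150 + 309 + 628 = 1207.

1207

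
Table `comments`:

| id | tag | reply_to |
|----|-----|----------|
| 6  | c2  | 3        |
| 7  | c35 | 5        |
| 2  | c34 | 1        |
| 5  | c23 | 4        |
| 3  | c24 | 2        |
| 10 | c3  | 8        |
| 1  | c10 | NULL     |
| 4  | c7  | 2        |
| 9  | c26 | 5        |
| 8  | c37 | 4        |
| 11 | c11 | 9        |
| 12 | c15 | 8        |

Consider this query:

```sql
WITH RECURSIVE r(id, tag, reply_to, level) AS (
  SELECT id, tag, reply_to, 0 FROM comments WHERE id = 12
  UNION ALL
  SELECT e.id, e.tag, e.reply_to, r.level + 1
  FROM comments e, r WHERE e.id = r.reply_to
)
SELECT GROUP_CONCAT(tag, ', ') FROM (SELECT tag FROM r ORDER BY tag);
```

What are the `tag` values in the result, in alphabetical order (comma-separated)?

Base: id=12 (c15), reply_to=8, level 0.
Iteration 1: join on id=8 -> c37 (id 8, reply_to=4, level 1).
Iteration 2: join on id=4 -> c7 (id 4, reply_to=2, level 2).
Iteration 3: join on id=2 -> c34 (id 2, reply_to=1, level 3).
Iteration 4: join on id=1 -> c10 (id 1, reply_to=NULL, level 4).
Iteration 5: reply_to is NULL; no match; recursion stops.

c10, c15, c34, c37, c7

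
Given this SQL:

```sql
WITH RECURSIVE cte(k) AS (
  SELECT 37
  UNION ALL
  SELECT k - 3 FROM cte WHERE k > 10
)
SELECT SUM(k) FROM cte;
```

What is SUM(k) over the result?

Base: k=37.
Iteration 1: 37 > 10 holds -> k = 37 - 3 = 34.
Iteration 2: 34 > 10 holds -> k = 34 - 3 = 31.
Iteration 3: 31 > 10 holds -> k = 31 - 3 = 28.
Iteration 4: 28 > 10 holds -> k = 28 - 3 = 25.
Iteration 5: 25 > 10 holds -> k = 25 - 3 = 22.
Iteration 6: 22 > 10 holds -> k = 22 - 3 = 19.
Iteration 7: 19 > 10 holds -> k = 19 - 3 = 16.
Iteration 8: 16 > 10 holds -> k = 16 - 3 = 13.
Iteration 9: 13 > 10 holds -> k = 13 - 3 = 10.
Iteration 10: 10 > 10 fails; recursion stops.
SUM(k) = 37 + 34 + 31 + 28 + 25 + 22 + 19 + 16 + 13 + 10 = 235.

235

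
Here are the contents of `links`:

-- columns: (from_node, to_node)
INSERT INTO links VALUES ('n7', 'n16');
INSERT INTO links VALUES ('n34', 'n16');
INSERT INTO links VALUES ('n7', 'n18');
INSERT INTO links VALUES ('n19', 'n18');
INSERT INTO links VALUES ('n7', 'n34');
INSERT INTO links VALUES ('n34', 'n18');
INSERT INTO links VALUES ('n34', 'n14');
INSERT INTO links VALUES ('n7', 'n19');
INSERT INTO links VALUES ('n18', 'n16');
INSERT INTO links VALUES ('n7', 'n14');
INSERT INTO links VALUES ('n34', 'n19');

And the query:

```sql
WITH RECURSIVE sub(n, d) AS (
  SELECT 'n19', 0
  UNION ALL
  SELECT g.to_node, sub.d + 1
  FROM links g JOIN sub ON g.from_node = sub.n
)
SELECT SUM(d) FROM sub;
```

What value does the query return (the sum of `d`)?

3

Base: (n19, d=0).
Iteration 1: edges from {n19} -> (n18, d=1).
Iteration 2: edges from {n18} -> (n16, d=2).
Iteration 3: no outgoing edges from {n16}; recursion stops.
SUM(d) = 0 + 1 + 2 = 3.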